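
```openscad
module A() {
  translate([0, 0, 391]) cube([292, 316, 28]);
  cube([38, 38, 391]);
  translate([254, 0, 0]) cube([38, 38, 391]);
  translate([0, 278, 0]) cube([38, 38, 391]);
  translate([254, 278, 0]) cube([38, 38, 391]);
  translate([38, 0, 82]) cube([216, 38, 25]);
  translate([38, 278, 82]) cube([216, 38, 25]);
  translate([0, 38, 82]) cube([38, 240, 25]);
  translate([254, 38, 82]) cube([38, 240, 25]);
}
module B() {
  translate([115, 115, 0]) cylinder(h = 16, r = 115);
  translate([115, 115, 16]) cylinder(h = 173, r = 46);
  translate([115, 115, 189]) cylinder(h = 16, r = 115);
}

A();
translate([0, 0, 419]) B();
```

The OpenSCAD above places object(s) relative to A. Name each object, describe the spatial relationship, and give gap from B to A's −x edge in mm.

A is a stool. B is a spool. The spool is on top of the stool. The gap from the spool to the stool's −x edge is 0 mm.

The spool's min-x is at 0; the stool's min-x is 0; gap = 0 mm.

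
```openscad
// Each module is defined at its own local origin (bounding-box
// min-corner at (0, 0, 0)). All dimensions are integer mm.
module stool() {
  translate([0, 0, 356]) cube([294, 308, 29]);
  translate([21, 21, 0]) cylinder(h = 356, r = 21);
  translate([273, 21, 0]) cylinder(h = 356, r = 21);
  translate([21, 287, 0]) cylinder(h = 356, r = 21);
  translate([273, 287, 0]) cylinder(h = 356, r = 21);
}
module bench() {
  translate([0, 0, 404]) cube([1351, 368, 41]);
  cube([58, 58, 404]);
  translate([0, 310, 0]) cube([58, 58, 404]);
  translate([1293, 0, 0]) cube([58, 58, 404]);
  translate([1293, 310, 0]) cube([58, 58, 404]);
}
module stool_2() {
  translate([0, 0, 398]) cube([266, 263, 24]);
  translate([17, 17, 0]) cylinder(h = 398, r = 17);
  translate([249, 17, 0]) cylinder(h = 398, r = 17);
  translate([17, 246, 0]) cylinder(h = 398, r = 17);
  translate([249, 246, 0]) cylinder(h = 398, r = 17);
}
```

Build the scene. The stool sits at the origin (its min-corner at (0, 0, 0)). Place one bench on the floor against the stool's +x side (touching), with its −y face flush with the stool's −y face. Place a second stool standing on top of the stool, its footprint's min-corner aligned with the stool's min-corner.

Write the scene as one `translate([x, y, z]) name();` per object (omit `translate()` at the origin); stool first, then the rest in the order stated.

stool();
translate([294, 0, 0]) bench();
translate([0, 0, 385]) stool_2();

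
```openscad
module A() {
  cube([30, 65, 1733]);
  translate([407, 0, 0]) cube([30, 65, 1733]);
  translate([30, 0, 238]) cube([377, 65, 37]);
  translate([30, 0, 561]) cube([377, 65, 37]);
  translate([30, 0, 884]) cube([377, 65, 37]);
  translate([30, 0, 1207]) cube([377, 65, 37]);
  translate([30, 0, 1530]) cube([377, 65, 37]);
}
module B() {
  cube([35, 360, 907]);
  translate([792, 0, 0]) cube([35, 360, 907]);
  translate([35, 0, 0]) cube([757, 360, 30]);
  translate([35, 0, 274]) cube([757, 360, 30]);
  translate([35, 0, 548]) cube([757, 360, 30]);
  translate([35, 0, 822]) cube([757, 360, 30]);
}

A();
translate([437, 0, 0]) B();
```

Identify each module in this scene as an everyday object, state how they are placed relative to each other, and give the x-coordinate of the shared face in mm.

The ladder's +x face and the bookshelf's −x face are both at x = 437 mm.

A is a ladder. B is a bookshelf. The bookshelf is against the ladder's +x side, with their −y faces flush. The x-coordinate of the shared face is 437 mm.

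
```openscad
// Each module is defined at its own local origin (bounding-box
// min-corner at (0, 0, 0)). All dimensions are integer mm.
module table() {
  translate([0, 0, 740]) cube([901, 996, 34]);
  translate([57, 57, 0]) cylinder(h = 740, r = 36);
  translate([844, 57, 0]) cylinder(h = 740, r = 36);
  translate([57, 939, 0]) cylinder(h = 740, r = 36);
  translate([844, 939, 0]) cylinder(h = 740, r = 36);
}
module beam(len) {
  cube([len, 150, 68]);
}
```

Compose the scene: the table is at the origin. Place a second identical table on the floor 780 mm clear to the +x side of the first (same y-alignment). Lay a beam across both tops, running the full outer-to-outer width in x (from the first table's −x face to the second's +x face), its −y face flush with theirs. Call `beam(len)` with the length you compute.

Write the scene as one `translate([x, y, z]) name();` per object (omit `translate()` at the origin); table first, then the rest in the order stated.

table();
translate([1681, 0, 0]) table();
translate([0, 0, 774]) beam(2582);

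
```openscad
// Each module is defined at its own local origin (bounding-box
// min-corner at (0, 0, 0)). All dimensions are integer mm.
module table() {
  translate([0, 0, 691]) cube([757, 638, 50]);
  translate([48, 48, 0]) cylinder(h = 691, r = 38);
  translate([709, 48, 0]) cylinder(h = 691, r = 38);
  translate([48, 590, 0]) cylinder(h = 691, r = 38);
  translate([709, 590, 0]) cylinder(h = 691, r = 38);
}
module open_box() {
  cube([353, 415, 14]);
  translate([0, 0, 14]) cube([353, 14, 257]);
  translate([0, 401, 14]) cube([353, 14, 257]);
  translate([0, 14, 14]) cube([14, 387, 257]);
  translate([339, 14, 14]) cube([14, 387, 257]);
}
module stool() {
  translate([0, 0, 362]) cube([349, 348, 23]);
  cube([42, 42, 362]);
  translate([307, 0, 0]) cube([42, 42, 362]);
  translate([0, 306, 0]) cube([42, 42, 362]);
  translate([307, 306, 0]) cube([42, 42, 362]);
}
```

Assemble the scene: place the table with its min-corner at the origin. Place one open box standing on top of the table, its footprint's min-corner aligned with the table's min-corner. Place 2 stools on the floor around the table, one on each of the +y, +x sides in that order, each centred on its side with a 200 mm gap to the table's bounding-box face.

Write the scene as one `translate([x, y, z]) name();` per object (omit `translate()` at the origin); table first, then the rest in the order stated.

table();
translate([0, 0, 741]) open_box();
translate([204, 838, 0]) stool();
translate([957, 145, 0]) stool();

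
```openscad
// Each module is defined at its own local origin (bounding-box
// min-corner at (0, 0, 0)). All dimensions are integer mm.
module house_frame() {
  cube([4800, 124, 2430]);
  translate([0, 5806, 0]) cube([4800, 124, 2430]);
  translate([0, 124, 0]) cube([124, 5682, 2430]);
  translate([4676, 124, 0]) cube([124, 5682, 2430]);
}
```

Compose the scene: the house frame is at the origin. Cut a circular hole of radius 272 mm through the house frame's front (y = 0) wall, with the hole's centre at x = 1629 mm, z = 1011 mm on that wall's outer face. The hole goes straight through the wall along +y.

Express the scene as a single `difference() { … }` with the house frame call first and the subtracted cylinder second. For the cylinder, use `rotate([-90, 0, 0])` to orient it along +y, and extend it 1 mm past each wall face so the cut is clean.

difference() {
  house_frame();
  translate([1629, -1, 1011]) rotate([-90, 0, 0]) cylinder(h = 126, r = 272);
}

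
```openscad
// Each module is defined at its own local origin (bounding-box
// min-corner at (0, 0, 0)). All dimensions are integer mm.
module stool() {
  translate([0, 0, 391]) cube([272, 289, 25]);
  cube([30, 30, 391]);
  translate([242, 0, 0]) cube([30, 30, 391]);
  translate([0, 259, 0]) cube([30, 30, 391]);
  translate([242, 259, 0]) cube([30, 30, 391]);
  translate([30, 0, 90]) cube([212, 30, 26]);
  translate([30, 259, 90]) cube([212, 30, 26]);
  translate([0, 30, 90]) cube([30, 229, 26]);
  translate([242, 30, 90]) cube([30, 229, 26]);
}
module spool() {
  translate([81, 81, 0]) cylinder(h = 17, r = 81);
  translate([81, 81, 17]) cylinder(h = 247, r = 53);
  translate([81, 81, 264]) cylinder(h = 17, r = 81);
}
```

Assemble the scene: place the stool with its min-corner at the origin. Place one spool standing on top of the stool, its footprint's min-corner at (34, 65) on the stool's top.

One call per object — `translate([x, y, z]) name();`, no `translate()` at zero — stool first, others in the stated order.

stool();
translate([34, 65, 416]) spool();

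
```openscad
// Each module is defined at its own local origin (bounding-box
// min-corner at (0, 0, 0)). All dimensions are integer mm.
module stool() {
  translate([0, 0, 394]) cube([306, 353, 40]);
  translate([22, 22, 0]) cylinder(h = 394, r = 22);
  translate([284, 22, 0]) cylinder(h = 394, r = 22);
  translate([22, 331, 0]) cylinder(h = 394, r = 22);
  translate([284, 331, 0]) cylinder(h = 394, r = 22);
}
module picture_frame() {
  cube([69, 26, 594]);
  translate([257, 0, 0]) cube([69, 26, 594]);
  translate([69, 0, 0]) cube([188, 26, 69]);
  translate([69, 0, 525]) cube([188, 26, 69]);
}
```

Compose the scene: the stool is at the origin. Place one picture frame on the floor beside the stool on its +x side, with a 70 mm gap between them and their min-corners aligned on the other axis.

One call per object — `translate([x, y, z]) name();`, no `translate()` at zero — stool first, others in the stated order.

stool();
translate([376, 0, 0]) picture_frame();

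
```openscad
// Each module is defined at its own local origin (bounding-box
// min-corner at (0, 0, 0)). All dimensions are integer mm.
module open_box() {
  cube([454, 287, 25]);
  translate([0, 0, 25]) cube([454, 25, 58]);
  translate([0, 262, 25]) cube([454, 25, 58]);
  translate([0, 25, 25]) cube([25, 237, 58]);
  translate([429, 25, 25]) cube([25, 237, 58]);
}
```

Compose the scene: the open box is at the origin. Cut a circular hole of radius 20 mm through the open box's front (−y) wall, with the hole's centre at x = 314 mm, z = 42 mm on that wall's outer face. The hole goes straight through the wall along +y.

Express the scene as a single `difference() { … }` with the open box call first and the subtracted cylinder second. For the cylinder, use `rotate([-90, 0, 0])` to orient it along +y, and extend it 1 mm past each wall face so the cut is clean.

difference() {
  open_box();
  translate([314, -1, 42]) rotate([-90, 0, 0]) cylinder(h = 27, r = 20);
}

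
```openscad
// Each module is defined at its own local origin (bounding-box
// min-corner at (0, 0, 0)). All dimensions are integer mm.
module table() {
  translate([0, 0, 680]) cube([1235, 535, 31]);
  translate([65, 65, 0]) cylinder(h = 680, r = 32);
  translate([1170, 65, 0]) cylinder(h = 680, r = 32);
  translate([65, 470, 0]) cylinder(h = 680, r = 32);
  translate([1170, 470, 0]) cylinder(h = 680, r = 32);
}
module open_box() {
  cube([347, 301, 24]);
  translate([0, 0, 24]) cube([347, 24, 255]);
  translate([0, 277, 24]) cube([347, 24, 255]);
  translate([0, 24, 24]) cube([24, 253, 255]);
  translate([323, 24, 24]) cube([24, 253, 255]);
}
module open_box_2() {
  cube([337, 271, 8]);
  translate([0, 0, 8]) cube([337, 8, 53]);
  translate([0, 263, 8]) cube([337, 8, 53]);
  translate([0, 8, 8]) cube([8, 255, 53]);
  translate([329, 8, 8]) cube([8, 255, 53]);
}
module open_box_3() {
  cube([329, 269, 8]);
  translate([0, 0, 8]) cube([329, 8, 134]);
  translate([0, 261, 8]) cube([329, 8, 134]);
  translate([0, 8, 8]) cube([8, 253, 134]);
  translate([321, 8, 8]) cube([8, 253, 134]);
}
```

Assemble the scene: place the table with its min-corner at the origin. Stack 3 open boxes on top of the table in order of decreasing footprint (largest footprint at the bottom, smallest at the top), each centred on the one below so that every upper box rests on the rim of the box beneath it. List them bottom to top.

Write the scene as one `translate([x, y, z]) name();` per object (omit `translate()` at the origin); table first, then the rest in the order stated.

table();
translate([444, 117, 711]) open_box();
translate([449, 132, 990]) open_box_2();
translate([453, 133, 1051]) open_box_3();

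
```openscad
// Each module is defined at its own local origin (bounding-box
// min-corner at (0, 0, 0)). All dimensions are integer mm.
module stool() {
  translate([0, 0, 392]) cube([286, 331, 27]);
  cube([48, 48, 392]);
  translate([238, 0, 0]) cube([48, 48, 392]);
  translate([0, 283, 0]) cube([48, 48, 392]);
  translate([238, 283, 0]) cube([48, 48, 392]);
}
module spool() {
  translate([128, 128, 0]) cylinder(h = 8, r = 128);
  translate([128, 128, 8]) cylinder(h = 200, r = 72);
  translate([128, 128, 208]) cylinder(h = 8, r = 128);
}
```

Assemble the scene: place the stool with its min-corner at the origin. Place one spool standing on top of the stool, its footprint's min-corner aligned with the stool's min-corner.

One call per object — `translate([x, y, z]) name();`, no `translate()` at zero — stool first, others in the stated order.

stool();
translate([0, 0, 419]) spool();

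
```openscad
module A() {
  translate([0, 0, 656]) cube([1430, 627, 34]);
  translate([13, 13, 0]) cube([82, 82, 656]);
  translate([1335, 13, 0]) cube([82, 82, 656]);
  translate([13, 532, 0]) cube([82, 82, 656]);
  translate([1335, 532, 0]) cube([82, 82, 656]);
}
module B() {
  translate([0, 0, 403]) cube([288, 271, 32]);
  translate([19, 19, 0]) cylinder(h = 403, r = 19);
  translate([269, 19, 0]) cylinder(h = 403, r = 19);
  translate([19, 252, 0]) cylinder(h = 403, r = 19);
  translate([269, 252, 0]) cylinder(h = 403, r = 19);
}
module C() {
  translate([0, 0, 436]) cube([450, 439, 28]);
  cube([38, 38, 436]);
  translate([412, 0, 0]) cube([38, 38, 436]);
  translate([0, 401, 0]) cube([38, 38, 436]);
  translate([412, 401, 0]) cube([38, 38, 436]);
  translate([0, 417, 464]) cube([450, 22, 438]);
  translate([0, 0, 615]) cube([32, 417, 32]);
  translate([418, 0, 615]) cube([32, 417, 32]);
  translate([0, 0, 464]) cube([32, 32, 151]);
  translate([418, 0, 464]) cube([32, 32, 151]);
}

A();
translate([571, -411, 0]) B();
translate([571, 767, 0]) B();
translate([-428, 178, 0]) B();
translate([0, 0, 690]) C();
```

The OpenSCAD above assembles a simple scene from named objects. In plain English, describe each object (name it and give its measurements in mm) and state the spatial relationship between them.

A is a table: top 1430 mm (x) × 627 mm (y), 34 mm thick, upper face at z = 690 mm, on four 82×82 mm square legs, each inset 13 mm from the nearest pair of top edges, running from z = 0 to the bottom of the top.

B is a four-legged stool. The seat is a 288×271×32 mm slab whose top surface is at z = 435 mm; four round legs, each 38 mm in diameter, run from the floor (z = 0) to the underside of the seat, each leg's axis is inset half a diameter from the nearest pair of seat edges (so the leg's bounding box is flush with the corner).

C is a chair. The seat is a 450×439×28 mm slab with its top at z = 464 mm, on four 38×38 mm corner legs (flush with the seat edges, standing on z = 0). A flat backrest 22 mm thick, 438 mm tall, spans the full seat width and rises from the seat top along its +y edge, rear face flush with the rear of the seat. Two armrests of 32×32 mm section run along each side from the seat's front edge to the front of the backrest, top faces 183 mm above the seat top and outer faces flush with the seat's x-edges; a 32×32 mm post under the front of each armrest stands on the seat at the front corner.

Three stools sit around the table at the −y, +y, −x sides. The chair is on top of the table.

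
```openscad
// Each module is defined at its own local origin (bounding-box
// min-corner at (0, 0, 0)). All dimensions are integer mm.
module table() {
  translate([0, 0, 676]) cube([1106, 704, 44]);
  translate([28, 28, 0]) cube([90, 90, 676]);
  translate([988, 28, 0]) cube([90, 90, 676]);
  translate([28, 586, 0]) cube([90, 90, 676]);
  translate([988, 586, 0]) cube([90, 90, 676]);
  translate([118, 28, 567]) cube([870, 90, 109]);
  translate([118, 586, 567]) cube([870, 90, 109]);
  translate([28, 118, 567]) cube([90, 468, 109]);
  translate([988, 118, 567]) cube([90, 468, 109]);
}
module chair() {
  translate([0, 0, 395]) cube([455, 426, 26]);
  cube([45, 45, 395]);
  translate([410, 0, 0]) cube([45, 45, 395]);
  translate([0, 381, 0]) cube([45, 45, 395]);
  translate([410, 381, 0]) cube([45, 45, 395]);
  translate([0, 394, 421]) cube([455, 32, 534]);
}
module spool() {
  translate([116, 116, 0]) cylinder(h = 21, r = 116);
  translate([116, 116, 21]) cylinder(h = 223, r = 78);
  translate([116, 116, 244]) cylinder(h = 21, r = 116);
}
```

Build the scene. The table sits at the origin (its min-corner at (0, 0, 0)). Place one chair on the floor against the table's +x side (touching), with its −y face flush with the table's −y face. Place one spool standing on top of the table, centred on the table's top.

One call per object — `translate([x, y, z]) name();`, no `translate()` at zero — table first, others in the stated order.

table();
translate([1106, 0, 0]) chair();
translate([437, 236, 720]) spool();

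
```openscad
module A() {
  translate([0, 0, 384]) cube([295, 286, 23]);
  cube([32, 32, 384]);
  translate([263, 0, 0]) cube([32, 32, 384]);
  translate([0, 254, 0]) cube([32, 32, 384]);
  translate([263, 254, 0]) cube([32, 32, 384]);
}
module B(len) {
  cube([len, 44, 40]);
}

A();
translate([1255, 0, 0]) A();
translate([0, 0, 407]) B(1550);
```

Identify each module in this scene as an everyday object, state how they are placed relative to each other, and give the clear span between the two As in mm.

Second stool starts at x = 1255; first ends at x = 295; clear span = 1255 − 295 = 960 mm.

A is a stool. B is a beam. A beam spans the tops of two stools. The clear span between the two stools is 960 mm.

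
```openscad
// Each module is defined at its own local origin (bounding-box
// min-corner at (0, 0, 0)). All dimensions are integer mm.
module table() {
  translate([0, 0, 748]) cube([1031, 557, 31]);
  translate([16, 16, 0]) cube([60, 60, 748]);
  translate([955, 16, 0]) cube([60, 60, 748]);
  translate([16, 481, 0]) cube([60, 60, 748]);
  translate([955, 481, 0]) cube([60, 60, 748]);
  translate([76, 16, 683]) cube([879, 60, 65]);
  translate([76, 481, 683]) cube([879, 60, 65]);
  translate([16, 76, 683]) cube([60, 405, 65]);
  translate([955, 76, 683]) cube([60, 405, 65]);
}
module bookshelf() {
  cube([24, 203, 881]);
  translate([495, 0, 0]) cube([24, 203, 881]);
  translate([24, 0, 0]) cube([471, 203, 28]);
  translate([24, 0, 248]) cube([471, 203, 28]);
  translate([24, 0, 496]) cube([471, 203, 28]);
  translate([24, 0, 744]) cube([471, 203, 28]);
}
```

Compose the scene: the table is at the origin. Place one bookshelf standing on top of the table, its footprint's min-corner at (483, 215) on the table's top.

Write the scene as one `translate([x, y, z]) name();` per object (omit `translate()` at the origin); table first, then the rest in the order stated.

table();
translate([483, 215, 779]) bookshelf();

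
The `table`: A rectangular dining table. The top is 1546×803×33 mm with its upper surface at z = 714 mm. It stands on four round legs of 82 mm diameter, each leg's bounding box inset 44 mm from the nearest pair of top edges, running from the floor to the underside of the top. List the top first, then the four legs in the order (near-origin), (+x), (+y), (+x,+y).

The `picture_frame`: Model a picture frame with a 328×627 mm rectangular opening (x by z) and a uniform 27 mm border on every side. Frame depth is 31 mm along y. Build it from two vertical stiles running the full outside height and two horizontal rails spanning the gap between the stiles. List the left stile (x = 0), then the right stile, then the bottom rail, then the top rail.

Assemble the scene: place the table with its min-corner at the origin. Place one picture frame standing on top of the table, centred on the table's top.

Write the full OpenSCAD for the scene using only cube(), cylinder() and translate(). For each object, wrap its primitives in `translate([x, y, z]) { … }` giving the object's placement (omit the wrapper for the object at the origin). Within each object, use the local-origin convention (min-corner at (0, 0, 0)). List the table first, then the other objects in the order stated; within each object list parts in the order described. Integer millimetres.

translate([0, 0, 681]) cube([1546, 803, 33]);
translate([85, 85, 0]) cylinder(h = 681, r = 41);
translate([1461, 85, 0]) cylinder(h = 681, r = 41);
translate([85, 718, 0]) cylinder(h = 681, r = 41);
translate([1461, 718, 0]) cylinder(h = 681, r = 41);
translate([582, 386, 714]) {
  cube([27, 31, 681]);
  translate([355, 0, 0]) cube([27, 31, 681]);
  translate([27, 0, 0]) cube([328, 31, 27]);
  translate([27, 0, 654]) cube([328, 31, 27]);
}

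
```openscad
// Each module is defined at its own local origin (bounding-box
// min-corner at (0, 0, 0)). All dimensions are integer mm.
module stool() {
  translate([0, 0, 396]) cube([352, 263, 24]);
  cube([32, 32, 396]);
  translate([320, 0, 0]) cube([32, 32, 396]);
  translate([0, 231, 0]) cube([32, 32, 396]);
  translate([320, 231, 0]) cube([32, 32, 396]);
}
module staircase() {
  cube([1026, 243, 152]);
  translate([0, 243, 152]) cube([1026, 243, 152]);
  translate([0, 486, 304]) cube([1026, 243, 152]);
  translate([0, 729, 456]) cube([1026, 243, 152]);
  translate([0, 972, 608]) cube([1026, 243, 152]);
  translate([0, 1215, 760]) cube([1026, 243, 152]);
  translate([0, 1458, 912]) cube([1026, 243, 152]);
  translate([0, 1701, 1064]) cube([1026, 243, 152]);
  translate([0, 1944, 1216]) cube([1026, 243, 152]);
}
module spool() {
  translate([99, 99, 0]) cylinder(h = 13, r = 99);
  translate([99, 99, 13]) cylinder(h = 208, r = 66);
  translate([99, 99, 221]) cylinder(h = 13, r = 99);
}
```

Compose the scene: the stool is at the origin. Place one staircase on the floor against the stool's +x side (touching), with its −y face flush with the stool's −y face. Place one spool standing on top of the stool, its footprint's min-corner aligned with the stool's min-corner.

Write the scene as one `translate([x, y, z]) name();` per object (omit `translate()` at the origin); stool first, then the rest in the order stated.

stool();
translate([352, 0, 0]) staircase();
translate([0, 0, 420]) spool();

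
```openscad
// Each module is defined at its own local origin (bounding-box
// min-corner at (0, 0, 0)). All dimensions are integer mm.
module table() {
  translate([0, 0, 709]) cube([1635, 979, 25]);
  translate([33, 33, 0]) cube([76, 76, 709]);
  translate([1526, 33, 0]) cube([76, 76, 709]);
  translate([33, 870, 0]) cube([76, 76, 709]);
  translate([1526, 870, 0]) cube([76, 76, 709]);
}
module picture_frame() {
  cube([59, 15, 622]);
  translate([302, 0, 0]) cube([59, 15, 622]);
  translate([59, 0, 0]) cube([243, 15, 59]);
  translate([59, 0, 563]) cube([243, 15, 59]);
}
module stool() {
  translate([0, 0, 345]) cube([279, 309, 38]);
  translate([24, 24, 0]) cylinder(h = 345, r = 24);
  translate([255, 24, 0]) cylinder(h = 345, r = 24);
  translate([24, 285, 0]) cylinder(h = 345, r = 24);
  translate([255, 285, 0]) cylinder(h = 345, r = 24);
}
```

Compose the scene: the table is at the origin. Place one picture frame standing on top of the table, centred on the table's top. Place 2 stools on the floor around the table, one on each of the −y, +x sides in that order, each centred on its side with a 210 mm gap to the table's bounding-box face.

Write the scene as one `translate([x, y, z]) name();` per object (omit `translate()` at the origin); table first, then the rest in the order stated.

table();
translate([637, 482, 734]) picture_frame();
translate([678, -519, 0]) stool();
translate([1845, 335, 0]) stool();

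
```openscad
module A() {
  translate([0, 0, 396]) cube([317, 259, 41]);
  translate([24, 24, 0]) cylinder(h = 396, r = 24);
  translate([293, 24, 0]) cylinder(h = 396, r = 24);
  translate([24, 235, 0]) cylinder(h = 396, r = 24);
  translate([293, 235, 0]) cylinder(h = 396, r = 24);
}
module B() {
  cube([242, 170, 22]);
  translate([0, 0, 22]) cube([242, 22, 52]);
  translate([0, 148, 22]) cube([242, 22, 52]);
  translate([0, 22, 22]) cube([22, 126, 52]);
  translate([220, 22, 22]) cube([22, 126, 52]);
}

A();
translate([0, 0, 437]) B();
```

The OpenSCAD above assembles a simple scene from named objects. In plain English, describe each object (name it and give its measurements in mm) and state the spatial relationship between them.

A is a simple wooden stool: a rectangular seat 317 mm (x) by 259 mm (y), 41 mm thick, top face at z = 437 mm, on four round legs, each 48 mm in diameter. The legs rest on z = 0, each leg's axis is inset half a diameter from the nearest pair of seat edges (so the leg's bounding box is flush with the corner).

B is an open-topped rectangular box: outside dimensions 242×170×74 mm, with a uniform wall and base thickness of 22 mm. The base is a full 242×170 slab on the floor; four walls sit on top of the base. The front and back walls (the −y and +y sides) span the full width; the two side walls fit between them.

The open box is on top of the stool.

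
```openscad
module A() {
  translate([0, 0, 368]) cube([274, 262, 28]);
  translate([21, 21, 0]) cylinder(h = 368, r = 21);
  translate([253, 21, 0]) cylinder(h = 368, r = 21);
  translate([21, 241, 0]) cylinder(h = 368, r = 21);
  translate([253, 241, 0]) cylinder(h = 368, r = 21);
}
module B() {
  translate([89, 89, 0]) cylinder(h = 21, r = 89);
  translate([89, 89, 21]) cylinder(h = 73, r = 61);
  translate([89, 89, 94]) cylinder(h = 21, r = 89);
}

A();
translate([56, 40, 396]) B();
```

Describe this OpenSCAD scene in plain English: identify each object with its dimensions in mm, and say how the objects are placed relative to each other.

A is a four-legged stool. The seat is a 274×262×28 mm slab whose top surface is at z = 396 mm; four round legs, each 42 mm in diameter, run from the floor (z = 0) to the underside of the seat, each leg's axis is inset half a diameter from the nearest pair of seat edges (so the leg's bounding box is flush with the corner).

B is a spool: two coaxial disc flanges of radius 89 mm and thickness 21 mm, joined by a core cylinder of radius 61 mm and height 73 mm. The lower flange rests on z = 0 and the three cylinders share a vertical axis.

The spool is on top of the stool.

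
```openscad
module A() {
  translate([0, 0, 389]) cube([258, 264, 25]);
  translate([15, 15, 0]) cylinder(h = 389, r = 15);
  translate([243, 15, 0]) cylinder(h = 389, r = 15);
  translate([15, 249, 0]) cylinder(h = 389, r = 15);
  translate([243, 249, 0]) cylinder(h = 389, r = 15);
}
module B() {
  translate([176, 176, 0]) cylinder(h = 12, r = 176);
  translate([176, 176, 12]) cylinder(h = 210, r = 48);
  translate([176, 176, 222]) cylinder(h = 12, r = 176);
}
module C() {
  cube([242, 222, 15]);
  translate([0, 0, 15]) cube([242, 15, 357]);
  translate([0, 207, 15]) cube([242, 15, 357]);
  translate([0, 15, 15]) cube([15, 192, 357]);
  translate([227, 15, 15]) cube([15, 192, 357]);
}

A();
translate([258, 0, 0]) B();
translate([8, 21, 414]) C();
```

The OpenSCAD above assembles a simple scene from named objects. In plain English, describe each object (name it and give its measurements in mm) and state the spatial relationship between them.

A is a four-legged stool. The seat is a 258×264×25 mm slab whose top surface is at z = 414 mm; four round legs, each 30 mm in diameter, run from the floor (z = 0) to the underside of the seat, each leg's axis is inset half a diameter from the nearest pair of seat edges (so the leg's bounding box is flush with the corner).

B is a spool: two coaxial disc flanges of radius 176 mm and thickness 12 mm, joined by a core cylinder of radius 48 mm and height 210 mm. The lower flange rests on z = 0 and the three cylinders share a vertical axis.

C is an open-topped rectangular box: outside dimensions 242×222×372 mm, with a uniform wall and base thickness of 15 mm. The base is a full 242×222 slab on the floor; four walls sit on top of the base. The front and back walls (the −y and +y sides) span the full width; the two side walls fit between them.

The spool is against the stool's +x side, with their −y faces flush. The open box is on top of the stool, centred.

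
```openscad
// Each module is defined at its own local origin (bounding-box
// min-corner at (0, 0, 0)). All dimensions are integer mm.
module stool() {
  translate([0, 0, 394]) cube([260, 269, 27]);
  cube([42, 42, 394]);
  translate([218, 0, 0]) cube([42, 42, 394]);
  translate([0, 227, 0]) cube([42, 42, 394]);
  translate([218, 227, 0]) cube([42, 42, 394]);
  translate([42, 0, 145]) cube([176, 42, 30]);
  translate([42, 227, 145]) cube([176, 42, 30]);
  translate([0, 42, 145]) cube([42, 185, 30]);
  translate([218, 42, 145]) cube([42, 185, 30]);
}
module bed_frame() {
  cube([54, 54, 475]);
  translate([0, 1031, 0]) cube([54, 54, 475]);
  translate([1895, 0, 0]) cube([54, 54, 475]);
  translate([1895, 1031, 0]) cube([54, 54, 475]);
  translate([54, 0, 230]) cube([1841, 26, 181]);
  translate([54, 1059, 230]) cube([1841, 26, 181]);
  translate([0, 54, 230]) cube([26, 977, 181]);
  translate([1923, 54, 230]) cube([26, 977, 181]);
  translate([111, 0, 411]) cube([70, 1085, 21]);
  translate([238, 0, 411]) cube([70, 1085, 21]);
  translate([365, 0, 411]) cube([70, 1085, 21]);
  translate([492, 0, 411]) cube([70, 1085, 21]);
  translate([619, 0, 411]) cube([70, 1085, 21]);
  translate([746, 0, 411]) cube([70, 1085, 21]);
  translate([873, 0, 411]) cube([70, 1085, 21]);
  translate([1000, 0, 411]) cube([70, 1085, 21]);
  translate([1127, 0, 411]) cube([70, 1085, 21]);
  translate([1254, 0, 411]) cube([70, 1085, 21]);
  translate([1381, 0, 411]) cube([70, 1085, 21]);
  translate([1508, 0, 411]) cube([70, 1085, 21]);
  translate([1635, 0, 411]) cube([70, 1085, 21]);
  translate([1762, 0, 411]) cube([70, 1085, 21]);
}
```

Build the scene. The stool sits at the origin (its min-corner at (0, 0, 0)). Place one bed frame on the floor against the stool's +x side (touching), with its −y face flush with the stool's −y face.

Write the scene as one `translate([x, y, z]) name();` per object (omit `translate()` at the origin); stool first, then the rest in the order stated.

stool();
translate([260, 0, 0]) bed_frame();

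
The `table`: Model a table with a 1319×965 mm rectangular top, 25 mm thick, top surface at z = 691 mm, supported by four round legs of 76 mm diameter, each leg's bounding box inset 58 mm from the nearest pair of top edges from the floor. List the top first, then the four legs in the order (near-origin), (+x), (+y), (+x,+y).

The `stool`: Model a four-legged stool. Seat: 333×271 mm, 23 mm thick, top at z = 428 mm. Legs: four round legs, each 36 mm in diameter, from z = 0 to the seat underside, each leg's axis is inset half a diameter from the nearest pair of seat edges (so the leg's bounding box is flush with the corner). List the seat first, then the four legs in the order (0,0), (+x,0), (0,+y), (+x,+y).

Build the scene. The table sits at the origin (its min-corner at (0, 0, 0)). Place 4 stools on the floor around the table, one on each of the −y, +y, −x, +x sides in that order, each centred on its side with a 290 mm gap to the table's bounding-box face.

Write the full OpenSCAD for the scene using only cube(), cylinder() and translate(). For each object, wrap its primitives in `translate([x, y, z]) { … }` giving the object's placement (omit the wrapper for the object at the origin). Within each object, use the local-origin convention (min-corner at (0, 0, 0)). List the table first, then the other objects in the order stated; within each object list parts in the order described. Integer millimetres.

translate([0, 0, 666]) cube([1319, 965, 25]);
translate([96, 96, 0]) cylinder(h = 666, r = 38);
translate([1223, 96, 0]) cylinder(h = 666, r = 38);
translate([96, 869, 0]) cylinder(h = 666, r = 38);
translate([1223, 869, 0]) cylinder(h = 666, r = 38);
translate([493, -561, 0]) {
  translate([0, 0, 405]) cube([333, 271, 23]);
  translate([18, 18, 0]) cylinder(h = 405, r = 18);
  translate([315, 18, 0]) cylinder(h = 405, r = 18);
  translate([18, 253, 0]) cylinder(h = 405, r = 18);
  translate([315, 253, 0]) cylinder(h = 405, r = 18);
}
translate([493, 1255, 0]) {
  translate([0, 0, 405]) cube([333, 271, 23]);
  translate([18, 18, 0]) cylinder(h = 405, r = 18);
  translate([315, 18, 0]) cylinder(h = 405, r = 18);
  translate([18, 253, 0]) cylinder(h = 405, r = 18);
  translate([315, 253, 0]) cylinder(h = 405, r = 18);
}
translate([-623, 347, 0]) {
  translate([0, 0, 405]) cube([333, 271, 23]);
  translate([18, 18, 0]) cylinder(h = 405, r = 18);
  translate([315, 18, 0]) cylinder(h = 405, r = 18);
  translate([18, 253, 0]) cylinder(h = 405, r = 18);
  translate([315, 253, 0]) cylinder(h = 405, r = 18);
}
translate([1609, 347, 0]) {
  translate([0, 0, 405]) cube([333, 271, 23]);
  translate([18, 18, 0]) cylinder(h = 405, r = 18);
  translate([315, 18, 0]) cylinder(h = 405, r = 18);
  translate([18, 253, 0]) cylinder(h = 405, r = 18);
  translate([315, 253, 0]) cylinder(h = 405, r = 18);
}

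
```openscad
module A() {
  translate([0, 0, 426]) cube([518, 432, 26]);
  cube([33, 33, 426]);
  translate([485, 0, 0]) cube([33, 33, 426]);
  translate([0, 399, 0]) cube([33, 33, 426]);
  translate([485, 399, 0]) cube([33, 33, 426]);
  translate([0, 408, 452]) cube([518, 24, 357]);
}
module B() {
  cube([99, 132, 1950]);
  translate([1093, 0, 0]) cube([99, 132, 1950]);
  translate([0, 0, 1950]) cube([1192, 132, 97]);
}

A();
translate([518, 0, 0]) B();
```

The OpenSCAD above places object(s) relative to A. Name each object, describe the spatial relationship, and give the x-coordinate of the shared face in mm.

The chair's +x face and the door frame's −x face are both at x = 518 mm.

A is a chair. B is a door frame. The door frame is against the chair's +x side, with their −y faces flush. The x-coordinate of the shared face is 518 mm.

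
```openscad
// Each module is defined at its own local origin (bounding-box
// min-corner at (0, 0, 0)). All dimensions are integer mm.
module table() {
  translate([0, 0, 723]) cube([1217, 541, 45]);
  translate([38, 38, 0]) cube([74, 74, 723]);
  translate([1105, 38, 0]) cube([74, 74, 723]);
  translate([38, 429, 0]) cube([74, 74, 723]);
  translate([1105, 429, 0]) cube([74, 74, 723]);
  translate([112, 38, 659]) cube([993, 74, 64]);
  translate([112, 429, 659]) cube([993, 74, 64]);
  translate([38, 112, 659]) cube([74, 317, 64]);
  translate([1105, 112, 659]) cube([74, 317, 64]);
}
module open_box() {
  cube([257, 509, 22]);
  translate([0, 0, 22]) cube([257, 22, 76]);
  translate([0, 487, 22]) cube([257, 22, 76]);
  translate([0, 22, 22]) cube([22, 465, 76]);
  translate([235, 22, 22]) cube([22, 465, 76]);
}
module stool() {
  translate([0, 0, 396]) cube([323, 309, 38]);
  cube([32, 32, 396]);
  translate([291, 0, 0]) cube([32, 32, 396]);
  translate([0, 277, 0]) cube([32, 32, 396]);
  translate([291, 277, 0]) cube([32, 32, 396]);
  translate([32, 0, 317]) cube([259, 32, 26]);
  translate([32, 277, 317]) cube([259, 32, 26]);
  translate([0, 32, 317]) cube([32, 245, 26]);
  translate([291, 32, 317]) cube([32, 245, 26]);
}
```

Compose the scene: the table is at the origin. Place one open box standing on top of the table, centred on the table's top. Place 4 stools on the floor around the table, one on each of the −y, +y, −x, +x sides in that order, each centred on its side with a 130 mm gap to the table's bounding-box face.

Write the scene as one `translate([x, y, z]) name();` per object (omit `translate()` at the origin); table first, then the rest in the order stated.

table();
translate([480, 16, 768]) open_box();
translate([447, -439, 0]) stool();
translate([447, 671, 0]) stool();
translate([-453, 116, 0]) stool();
translate([1347, 116, 0]) stool();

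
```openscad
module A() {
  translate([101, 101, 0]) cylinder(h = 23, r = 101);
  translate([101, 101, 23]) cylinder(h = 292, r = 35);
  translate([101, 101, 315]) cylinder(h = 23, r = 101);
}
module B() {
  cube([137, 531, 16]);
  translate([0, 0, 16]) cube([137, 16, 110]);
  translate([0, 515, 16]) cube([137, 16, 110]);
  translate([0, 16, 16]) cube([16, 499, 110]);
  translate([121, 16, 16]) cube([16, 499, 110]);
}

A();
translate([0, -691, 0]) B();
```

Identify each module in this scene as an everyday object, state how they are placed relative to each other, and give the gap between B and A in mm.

A is a spool. B is an open box. The open box is on the floor beside the spool on its −y side. The gap between the open box and the spool is 160 mm.

The open box's nearest face is 160 mm from the spool's −y face.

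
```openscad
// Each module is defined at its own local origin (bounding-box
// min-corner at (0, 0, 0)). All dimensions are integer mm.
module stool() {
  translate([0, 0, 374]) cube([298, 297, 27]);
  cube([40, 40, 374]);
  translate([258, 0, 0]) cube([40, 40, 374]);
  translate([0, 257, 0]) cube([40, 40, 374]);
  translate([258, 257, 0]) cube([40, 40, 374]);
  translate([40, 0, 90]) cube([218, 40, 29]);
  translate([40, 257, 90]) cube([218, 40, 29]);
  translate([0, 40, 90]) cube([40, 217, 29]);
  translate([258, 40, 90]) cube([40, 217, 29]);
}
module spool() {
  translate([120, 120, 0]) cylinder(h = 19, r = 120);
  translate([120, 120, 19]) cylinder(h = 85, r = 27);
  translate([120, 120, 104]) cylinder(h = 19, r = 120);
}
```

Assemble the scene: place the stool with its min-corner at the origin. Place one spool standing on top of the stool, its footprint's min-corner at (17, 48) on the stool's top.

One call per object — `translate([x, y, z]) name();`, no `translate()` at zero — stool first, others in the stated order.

stool();
translate([17, 48, 401]) spool();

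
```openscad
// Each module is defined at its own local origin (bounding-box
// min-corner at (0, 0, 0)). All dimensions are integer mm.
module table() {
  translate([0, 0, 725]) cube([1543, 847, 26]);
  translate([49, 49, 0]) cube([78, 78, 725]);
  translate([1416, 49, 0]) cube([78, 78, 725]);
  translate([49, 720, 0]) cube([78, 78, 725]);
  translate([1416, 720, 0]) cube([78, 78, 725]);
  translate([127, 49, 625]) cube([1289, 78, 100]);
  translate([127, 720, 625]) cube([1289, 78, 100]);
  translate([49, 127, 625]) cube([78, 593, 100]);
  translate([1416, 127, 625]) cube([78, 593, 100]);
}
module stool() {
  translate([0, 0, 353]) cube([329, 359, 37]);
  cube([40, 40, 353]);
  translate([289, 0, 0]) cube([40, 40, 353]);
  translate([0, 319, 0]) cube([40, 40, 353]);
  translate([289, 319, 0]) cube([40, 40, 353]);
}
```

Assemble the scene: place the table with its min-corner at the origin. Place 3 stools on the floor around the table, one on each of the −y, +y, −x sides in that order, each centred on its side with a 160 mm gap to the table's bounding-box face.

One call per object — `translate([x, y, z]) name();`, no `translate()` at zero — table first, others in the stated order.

table();
translate([607, -519, 0]) stool();
translate([607, 1007, 0]) stool();
translate([-489, 244, 0]) stool();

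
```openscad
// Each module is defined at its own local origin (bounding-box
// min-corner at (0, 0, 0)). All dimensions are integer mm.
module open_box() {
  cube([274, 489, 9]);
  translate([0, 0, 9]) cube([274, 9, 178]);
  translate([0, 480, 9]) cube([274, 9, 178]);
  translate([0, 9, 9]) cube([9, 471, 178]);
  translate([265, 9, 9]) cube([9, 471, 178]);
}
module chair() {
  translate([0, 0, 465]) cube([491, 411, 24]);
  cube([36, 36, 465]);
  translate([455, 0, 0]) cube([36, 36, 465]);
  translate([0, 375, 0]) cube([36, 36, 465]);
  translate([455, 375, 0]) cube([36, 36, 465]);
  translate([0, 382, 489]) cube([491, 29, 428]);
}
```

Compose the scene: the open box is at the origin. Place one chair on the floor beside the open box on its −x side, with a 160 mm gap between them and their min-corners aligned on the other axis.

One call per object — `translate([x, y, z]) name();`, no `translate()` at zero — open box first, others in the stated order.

open_box();
translate([-651, 0, 0]) chair();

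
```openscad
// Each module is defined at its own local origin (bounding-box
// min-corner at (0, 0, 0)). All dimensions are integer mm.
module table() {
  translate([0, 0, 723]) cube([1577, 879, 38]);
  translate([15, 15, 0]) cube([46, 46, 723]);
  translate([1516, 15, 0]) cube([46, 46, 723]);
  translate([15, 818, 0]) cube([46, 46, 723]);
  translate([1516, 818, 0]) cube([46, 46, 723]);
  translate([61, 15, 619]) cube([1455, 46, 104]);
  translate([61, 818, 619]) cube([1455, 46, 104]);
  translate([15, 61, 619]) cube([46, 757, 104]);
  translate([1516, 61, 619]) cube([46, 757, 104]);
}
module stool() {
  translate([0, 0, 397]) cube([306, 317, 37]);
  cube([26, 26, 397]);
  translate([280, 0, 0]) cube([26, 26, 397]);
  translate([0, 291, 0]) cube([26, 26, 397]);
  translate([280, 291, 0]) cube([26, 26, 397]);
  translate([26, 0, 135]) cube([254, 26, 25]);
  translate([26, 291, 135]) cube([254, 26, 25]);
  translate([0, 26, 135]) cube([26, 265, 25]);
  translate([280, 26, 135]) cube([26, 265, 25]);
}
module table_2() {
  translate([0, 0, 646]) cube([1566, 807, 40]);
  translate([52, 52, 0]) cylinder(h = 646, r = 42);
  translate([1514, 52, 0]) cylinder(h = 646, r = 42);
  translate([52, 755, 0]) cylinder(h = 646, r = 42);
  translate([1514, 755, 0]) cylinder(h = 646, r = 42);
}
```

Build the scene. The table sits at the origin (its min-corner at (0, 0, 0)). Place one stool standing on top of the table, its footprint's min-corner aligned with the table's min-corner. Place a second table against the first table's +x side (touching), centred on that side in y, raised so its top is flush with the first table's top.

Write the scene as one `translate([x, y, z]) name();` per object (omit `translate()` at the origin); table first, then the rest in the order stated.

table();
translate([0, 0, 761]) stool();
translate([1577, 36, 75]) table_2();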